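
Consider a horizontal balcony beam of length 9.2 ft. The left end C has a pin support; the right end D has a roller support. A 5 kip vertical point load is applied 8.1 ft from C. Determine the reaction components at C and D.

Moments about C: D_y·9.2 − 5·8.1 = 0 → D_y = 40.5/9.2 = 4.40217 ≈ 4.402 kip.
ΣF_y = 0: C_y + 4.40217 − 5 = 0 → C_y = 0.5978 kip.
ΣF_x = 0: no horizontal applied forces, so C_x = 0.

C_x = 0, C_y = 0.5978 kip, D_y = 4.402 kip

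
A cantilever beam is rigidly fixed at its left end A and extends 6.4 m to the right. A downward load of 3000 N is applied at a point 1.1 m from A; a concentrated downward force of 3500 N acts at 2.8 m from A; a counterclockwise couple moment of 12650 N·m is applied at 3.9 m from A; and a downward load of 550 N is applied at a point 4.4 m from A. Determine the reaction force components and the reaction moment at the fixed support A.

A_x = 0, A_y = 7050 N, M_A = 2870 N·m

ΣF_x = 0: A_x = 0.
ΣF_y = 0: A_y − 3000 − 3500 − 550 = 0 → A_y = 7050 N.
ΣM about A: M_A − 3000·1.1 − 3500·2.8 + 12650 − 550·4.4 = 0 → M_A = 2870 N·m.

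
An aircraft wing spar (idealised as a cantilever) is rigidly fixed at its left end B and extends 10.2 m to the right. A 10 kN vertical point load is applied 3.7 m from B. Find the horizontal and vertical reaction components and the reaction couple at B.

ΣF_x = 0: B_x = 0.
ΣF_y = 0: B_y − 10 = 0 → B_y = 10.00 kN.
ΣM about B: M_B − 10·3.7 = 0 → M_B = 37.00 kN·m.

B_x = 0, B_y = 10.00 kN, M_B = 37.00 kN·m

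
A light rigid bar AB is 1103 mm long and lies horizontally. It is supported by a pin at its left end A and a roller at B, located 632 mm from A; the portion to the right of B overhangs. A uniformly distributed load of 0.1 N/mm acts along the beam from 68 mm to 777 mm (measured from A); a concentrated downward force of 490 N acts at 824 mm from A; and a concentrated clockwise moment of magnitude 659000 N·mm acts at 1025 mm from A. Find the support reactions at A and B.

A_x = 0, A_y = -1168 N, B_y = 1729 N

Resultant of the distributed load: 0.1 × 709 = 70.9 N at 422.5 mm from A.
Moments about A: B_y·632 − (0.1·709)·422.5 − 490·824 − 659000 = 0 → B_y = 1092715.25/632 = 1728.98 ≈ 1729 N.
ΣF_y = 0: A_y + 1728.98 − 0.1·709 − 490 = 0 → A_y = -1168 N.
ΣF_x = 0: no horizontal applied forces, so A_x = 0.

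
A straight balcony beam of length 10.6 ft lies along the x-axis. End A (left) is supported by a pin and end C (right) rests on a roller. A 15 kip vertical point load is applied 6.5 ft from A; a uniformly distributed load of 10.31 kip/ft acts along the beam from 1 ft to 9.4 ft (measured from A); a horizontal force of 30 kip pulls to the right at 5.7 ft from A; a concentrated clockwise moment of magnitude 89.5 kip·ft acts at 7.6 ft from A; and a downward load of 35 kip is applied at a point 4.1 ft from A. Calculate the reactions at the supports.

Resultant of the distributed load: 10.31 × 8.4 = 86.604 kip at 5.2 ft from A.
Taking moments about A: C_y·10.6 − 15·6.5 − (10.31·8.4)·5.2 − 89.5 − 35·4.1 = 0 → C_y = 780.8408/10.6 = 73.6642 ≈ 73.66 kip.
ΣF_y = 0: A_y + 73.6642 − 15 − 10.31·8.4 − 35 = 0 → A_y = 62.94 kip.
ΣF_x = 0: A_x + 30 = 0 → A_x = -30.00 kip.

A_x = -30.00 kip, A_y = 62.94 kip, C_y = 73.66 kip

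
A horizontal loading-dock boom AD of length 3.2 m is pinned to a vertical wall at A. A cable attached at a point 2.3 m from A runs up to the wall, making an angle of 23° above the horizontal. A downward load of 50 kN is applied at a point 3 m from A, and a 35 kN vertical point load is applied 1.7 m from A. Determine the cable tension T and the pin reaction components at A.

T = 233.1 kN, A_x = 214.6 kN, A_y = -6.087 kN

ΣM about A: T·sin23°·2.3 − 50·3 − 35·1.7 = 0 → T = 209.5/(2.3·0.390731) = 233.119 ≈ 233.1 kN.
ΣF_x = 0: A_x − T·cos23° = 0 → A_x = 233.119 × 0.920505 = 214.6 kN.
ΣF_y = 0: A_y + T·sin23° − 50 − 35 = 0 → A_y = 85 − 233.119 × 0.390731 = -6.087 kN.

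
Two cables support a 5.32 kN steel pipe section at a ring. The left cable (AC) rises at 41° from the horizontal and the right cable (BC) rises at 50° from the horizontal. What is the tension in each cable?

T_AC = 3.420 kN, T_BC = 4.016 kN

ΣF_x = 0: −T_AC·cos41° + T_BC·cos50° = 0 → T_BC = 1.17412·T_AC.
ΣF_y = 0: T_AC·sin41° + T_BC·sin50° = 5.32.
Substitute: T_AC·(0.656059 + 1.17412·0.766044) = 5.32 → T_AC = 3.42015 ≈ 3.420 kN.
Then T_BC = 1.17412 × 3.42015 = 4.016 kN.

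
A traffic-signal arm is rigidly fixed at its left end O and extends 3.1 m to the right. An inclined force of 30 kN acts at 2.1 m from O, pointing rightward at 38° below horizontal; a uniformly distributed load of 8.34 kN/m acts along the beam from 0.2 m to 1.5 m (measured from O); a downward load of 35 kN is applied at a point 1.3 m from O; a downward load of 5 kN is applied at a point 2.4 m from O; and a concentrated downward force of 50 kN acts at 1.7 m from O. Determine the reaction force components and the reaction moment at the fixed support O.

Resultant of the distributed load: 8.34 × 1.3 = 10.842 kN at 0.85 m from O.
ΣF_x = 0: O_x + 30·cos38° = 0 → O_x = -23.64 kN.
ΣF_y = 0: O_y − 30·sin38° − 8.34·1.3 − 35 − 5 − 50 = 0 → O_y = 119.3 kN.
ΣM about O: M_O − 30·sin38°·2.1 − (8.34·1.3)·0.85 − 35·1.3 − 5·2.4 − 50·1.7 = 0 → M_O = 190.5 kN·m.

O_x = -23.64 kN, O_y = 119.3 kN, M_O = 190.5 kN·m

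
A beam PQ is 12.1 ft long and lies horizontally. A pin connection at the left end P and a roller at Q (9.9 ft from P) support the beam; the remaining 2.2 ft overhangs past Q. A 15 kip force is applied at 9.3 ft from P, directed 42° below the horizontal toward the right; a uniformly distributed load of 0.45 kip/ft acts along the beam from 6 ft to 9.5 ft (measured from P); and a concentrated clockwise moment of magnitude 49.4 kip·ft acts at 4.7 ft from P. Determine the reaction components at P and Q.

Resultant of the distributed load: 0.45 × 3.5 = 1.575 kip at 7.75 ft from P.
Moments about P: Q_y·9.9 − 15·sin42°·9.3 − (0.45·3.5)·7.75 − 49.4 = 0 → Q_y = 154.95/9.9 = 15.6515 ≈ 15.65 kip.
ΣF_y = 0: P_y + 15.6515 − 15·sin42° − 0.45·3.5 = 0 → P_y = -4.040 kip.
ΣF_x = 0: P_x + 15·cos42° = 0 → P_x = -11.15 kip.

P_x = -11.15 kip, P_y = -4.040 kip, Q_y = 15.65 kip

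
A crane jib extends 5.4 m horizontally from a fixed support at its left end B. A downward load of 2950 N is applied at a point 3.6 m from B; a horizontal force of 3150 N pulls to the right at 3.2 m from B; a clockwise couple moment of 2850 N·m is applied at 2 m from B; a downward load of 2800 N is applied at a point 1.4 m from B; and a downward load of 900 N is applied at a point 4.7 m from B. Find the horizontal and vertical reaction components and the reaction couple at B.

ΣF_x = 0: B_x + 3150 = 0 → B_x = -3150 N.
ΣF_y = 0: B_y − 2950 − 2800 − 900 = 0 → B_y = 6650 N.
ΣM about B: M_B − 2950·3.6 − 2850 − 2800·1.4 − 900·4.7 = 0 → M_B = 21620 N·m.

B_x = -3150 N, B_y = 6650 N, M_B = 21620 N·m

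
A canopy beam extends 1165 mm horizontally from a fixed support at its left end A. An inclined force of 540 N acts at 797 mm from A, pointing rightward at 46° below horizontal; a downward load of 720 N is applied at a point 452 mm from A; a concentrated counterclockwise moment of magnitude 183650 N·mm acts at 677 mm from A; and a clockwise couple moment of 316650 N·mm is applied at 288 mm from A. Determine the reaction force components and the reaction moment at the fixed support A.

A_x = -375.1 N, A_y = 1108 N, M_A = 768000 N·mm

ΣF_x = 0: A_x + 540·cos46° = 0 → A_x = -375.1 N.
ΣF_y = 0: A_y − 540·sin46° − 720 = 0 → A_y = 1108 N.
ΣM about A: M_A − 540·sin46°·797 − 720·452 + 183650 − 316650 = 0 → M_A = 768000 N·mm.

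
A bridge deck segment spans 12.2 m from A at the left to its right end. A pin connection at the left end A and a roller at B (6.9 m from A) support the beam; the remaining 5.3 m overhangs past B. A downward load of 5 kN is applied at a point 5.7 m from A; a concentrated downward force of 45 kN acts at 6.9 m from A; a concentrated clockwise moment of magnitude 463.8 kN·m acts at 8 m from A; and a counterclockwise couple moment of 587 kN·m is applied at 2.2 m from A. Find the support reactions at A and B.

A_x = 0, A_y = 18.72 kN, B_y = 31.28 kN

Moments about A: B_y·6.9 − 5·5.7 − 45·6.9 − 463.8 + 587 = 0 → B_y = 215.8/6.9 = 31.2754 ≈ 31.28 kN.
ΣF_y = 0: A_y + 31.2754 − 5 − 45 = 0 → A_y = 18.72 kN.
ΣF_x = 0: no horizontal applied forces, so A_x = 0.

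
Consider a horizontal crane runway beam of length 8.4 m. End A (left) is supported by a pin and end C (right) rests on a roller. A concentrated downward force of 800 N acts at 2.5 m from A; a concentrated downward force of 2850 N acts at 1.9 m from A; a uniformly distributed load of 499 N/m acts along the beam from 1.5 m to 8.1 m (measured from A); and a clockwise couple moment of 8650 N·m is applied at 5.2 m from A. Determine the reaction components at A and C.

Resultant of the distributed load: 499 × 6.6 = 3293.4 N at 4.8 m from A.
ΣM about A: C_y·8.4 − 800·2.5 − 2850·1.9 − (499·6.6)·4.8 − 8650 = 0 → C_y = 31873.32/8.4 = 3794.44 ≈ 3794 N.
ΣF_y = 0: A_y + 3794.44 − 800 − 2850 − 499·6.6 = 0 → A_y = 3149 N.
ΣF_x = 0: no horizontal applied forces, so A_x = 0.

A_x = 0, A_y = 3149 N, C_y = 3794 N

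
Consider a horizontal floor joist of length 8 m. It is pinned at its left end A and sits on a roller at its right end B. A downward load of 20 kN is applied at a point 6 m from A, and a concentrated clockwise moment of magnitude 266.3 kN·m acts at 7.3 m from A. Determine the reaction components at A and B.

Moments about A: B_y·8 − 20·6 − 266.3 = 0 → B_y = 386.3/8 = 48.2875 ≈ 48.29 kN.
ΣF_y = 0: A_y + 48.2875 − 20 = 0 → A_y = -28.29 kN.
ΣF_x = 0: no horizontal applied forces, so A_x = 0.

A_x = 0, A_y = -28.29 kN, B_y = 48.29 kN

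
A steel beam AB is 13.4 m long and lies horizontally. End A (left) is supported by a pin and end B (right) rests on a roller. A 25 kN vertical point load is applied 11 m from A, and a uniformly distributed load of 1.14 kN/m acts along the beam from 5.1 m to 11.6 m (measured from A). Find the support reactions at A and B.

A_x = 0, A_y = 7.270 kN, B_y = 25.14 kN

Resultant of the distributed load: 1.14 × 6.5 = 7.41 kN at 8.35 m from A.
ΣM about A: B_y·13.4 − 25·11 − (1.14·6.5)·8.35 = 0 → B_y = 336.8735/13.4 = 25.1398 ≈ 25.14 kN.
ΣF_y = 0: A_y + 25.1398 − 25 − 1.14·6.5 = 0 → A_y = 7.270 kN.
ΣF_x = 0: no horizontal applied forces, so A_x = 0.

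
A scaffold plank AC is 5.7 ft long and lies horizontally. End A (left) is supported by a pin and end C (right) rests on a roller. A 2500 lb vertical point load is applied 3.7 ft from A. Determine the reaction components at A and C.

Moments about A: C_y·5.7 − 2500·3.7 = 0 → C_y = 9250/5.7 = 1622.81 ≈ 1623 lb.
ΣF_y = 0: A_y + 1622.81 − 2500 = 0 → A_y = 877.2 lb.
ΣF_x = 0: no horizontal applied forces, so A_x = 0.

A_x = 0, A_y = 877.2 lb, C_y = 1623 lb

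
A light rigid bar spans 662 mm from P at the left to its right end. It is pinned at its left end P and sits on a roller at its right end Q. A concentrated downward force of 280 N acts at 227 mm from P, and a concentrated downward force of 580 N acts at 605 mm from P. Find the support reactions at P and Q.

Taking moments about P: Q_y·662 − 280·227 − 580·605 = 0 → Q_y = 414460/662 = 626.073 ≈ 626.1 N.
ΣF_y = 0: P_y + 626.073 − 280 − 580 = 0 → P_y = 233.9 N.
ΣF_x = 0: no horizontal applied forces, so P_x = 0.

P_x = 0, P_y = 233.9 N, Q_y = 626.1 N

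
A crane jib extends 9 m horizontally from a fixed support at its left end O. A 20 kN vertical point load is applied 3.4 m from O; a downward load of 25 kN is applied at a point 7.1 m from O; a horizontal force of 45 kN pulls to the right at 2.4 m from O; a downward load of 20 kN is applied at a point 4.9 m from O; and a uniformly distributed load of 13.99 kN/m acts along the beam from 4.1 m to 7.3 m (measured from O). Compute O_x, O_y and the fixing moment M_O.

Resultant of the distributed load: 13.99 × 3.2 = 44.768 kN at 5.7 m from O.
ΣF_x = 0: O_x + 45 = 0 → O_x = -45.00 kN.
ΣF_y = 0: O_y − 20 − 25 − 20 − 13.99·3.2 = 0 → O_y = 109.8 kN.
ΣM about O: M_O − 20·3.4 − 25·7.1 − 20·4.9 − (13.99·3.2)·5.7 = 0 → M_O = 598.7 kN·m.

O_x = -45.00 kN, O_y = 109.8 kN, M_O = 598.7 kN·m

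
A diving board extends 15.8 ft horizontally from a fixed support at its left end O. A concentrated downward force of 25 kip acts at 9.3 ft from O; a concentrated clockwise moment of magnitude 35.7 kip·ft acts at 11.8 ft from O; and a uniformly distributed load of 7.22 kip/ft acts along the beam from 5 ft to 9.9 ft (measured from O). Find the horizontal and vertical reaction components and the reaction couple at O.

Resultant of the distributed load: 7.22 × 4.9 = 35.378 kip at 7.45 ft from O.
ΣF_x = 0: O_x = 0.
ΣF_y = 0: O_y − 25 − 7.22·4.9 = 0 → O_y = 60.38 kip.
ΣM about O: M_O − 25·9.3 − 35.7 − (7.22·4.9)·7.45 = 0 → M_O = 531.8 kip·ft.

O_x = 0, O_y = 60.38 kip, M_O = 531.8 kip·ft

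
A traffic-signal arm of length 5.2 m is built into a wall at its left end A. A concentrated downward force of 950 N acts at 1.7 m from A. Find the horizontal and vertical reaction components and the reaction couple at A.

A_x = 0, A_y = 950.0 N, M_A = 1615 N·m

ΣF_x = 0: A_x = 0.
ΣF_y = 0: A_y − 950 = 0 → A_y = 950.0 N.
ΣM about A: M_A − 950·1.7 = 0 → M_A = 1615 N·m.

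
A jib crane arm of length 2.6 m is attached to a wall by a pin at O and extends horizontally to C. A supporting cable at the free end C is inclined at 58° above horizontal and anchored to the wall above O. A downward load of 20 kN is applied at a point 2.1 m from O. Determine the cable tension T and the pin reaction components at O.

ΣM about O: T·sin58°·2.6 − 20·2.1 = 0 → T = 42/(2.6·0.848048) = 19.0483 ≈ 19.05 kN.
ΣF_x = 0: O_x − T·cos58° = 0 → O_x = 19.0483 × 0.529919 = 10.09 kN.
ΣF_y = 0: O_y + T·sin58° − 20 = 0 → O_y = 20 − 19.0483 × 0.848048 = 3.846 kN.

T = 19.05 kN, O_x = 10.09 kN, O_y = 3.846 kN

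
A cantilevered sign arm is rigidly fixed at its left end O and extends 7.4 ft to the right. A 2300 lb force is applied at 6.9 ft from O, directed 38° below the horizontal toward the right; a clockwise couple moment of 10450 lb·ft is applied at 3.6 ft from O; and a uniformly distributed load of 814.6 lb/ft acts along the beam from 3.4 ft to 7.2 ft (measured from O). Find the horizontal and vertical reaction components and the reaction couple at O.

O_x = -1812 lb, O_y = 4512 lb, M_O = 36630 lb·ft

Resultant of the distributed load: 814.6 × 3.8 = 3095.48 lb at 5.3 ft from O.
ΣF_x = 0: O_x + 2300·cos38° = 0 → O_x = -1812 lb.
ΣF_y = 0: O_y − 2300·sin38° − 814.6·3.8 = 0 → O_y = 4512 lb.
ΣM about O: M_O − 2300·sin38°·6.9 − 10450 − (814.6·3.8)·5.3 = 0 → M_O = 36630 lb·ft.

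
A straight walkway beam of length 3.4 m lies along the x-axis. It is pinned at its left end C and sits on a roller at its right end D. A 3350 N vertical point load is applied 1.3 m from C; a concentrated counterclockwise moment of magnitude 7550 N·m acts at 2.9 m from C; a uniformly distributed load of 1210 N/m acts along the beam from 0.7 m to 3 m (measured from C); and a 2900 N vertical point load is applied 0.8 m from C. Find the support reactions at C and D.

C_x = 0, C_y = 7776 N, D_y = 1257 N

Resultant of the distributed load: 1210 × 2.3 = 2783 N at 1.85 m from C.
Moments about C: D_y·3.4 − 3350·1.3 + 7550 − (1210·2.3)·1.85 − 2900·0.8 = 0 → D_y = 4273.55/3.4 = 1256.93 ≈ 1257 N.
ΣF_y = 0: C_y + 1256.93 − 3350 − 1210·2.3 − 2900 = 0 → C_y = 7776 N.
ΣF_x = 0: no horizontal applied forces, so C_x = 0.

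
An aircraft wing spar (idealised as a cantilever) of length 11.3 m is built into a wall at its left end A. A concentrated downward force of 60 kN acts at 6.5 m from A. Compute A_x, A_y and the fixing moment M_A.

A_x = 0, A_y = 60.00 kN, M_A = 390.0 kN·m

ΣF_x = 0: A_x = 0.
ΣF_y = 0: A_y − 60 = 0 → A_y = 60.00 kN.
ΣM about A: M_A − 60·6.5 = 0 → M_A = 390.0 kN·m.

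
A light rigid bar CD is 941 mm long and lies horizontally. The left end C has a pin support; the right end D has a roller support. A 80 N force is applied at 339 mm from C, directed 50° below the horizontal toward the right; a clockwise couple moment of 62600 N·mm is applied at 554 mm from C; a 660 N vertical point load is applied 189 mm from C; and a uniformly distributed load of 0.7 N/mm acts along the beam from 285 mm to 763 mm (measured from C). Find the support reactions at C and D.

Resultant of the distributed load: 0.7 × 478 = 334.6 N at 524 mm from C.
Taking moments about C: D_y·941 − 80·sin50°·339 − 62600 − 660·189 − (0.7·478)·524 = 0 → D_y = 383446/941 = 407.488 ≈ 407.5 N.
ΣF_y = 0: C_y + 407.488 − 80·sin50° − 660 − 0.7·478 = 0 → C_y = 648.4 N.
ΣF_x = 0: C_x + 80·cos50° = 0 → C_x = -51.42 N.

C_x = -51.42 N, C_y = 648.4 N, D_y = 407.5 N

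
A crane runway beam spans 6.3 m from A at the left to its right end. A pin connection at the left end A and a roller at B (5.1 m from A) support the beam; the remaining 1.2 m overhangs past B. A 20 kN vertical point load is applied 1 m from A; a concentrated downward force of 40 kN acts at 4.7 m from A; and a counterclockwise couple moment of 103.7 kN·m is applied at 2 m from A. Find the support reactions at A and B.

A_x = 0, A_y = 39.55 kN, B_y = 20.45 kN

Moments about A: B_y·5.1 − 20·1 − 40·4.7 + 103.7 = 0 → B_y = 104.3/5.1 = 20.451 ≈ 20.45 kN.
ΣF_y = 0: A_y + 20.451 − 20 − 40 = 0 → A_y = 39.55 kN.
ΣF_x = 0: no horizontal applied forces, so A_x = 0.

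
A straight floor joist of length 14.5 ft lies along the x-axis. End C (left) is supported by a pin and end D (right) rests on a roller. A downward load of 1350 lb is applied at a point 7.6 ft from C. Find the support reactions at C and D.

C_x = 0, C_y = 642.4 lb, D_y = 707.6 lb

Moments about C: D_y·14.5 − 1350·7.6 = 0 → D_y = 10260/14.5 = 707.586 ≈ 707.6 lb.
ΣF_y = 0: C_y + 707.586 − 1350 = 0 → C_y = 642.4 lb.
ΣF_x = 0: no horizontal applied forces, so C_x = 0.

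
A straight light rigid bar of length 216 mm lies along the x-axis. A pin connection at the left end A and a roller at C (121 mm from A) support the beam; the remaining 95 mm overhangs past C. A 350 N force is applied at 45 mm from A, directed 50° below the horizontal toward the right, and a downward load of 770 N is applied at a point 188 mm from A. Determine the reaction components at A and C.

A_x = -225.0 N, A_y = -258.0 N, C_y = 1296 N

Moments about A: C_y·121 − 350·sin50°·45 − 770·188 = 0 → C_y = 156825/121 = 1296.07 ≈ 1296 N.
ΣF_y = 0: A_y + 1296.07 − 350·sin50° − 770 = 0 → A_y = -258.0 N.
ΣF_x = 0: A_x + 350·cos50° = 0 → A_x = -225.0 N.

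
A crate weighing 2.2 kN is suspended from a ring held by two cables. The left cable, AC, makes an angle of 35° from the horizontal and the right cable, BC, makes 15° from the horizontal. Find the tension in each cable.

T_AC = 2.774 kN, T_BC = 2.353 kN

ΣF_x = 0: −T_AC·cos35° + T_BC·cos15° = 0 → T_BC = 0.848049·T_AC.
ΣF_y = 0: T_AC·sin35° + T_BC·sin15° = 2.2.
Substitute: T_AC·(0.573576 + 0.848049·0.258819) = 2.2 → T_AC = 2.77404 ≈ 2.774 kN.
Then T_BC = 0.848049 × 2.77404 = 2.353 kN.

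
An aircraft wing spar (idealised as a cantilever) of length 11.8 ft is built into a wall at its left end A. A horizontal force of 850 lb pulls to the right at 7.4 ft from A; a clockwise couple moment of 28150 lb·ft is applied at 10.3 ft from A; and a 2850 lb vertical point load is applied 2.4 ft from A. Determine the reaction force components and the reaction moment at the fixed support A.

A_x = -850.0 lb, A_y = 2850 lb, M_A = 34990 lb·ft

ΣF_x = 0: A_x + 850 = 0 → A_x = -850.0 lb.
ΣF_y = 0: A_y − 2850 = 0 → A_y = 2850 lb.
ΣM about A: M_A − 28150 − 2850·2.4 = 0 → M_A = 34990 lb·ft.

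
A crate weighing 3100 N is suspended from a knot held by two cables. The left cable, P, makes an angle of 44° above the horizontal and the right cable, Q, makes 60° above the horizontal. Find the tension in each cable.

T_P = 1597 N, T_Q = 2298 N

ΣF_x = 0: −T_P·cos44° + T_Q·cos60° = 0 → T_Q = 1.43868·T_P.
ΣF_y = 0: T_P·sin44° + T_Q·sin60° = 3100.
Substitute: T_P·(0.694658 + 1.43868·0.866025) = 3100 → T_P = 1597.45 ≈ 1597 N.
Then T_Q = 1.43868 × 1597.45 = 2298 N.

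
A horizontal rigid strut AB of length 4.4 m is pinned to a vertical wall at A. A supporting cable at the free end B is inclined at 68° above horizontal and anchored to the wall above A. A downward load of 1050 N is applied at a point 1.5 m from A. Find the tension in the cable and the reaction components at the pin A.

ΣM about A: T·sin68°·4.4 − 1050·1.5 = 0 → T = 1575/(4.4·0.927184) = 386.066 ≈ 386.1 N.
ΣF_x = 0: A_x − T·cos68° = 0 → A_x = 386.066 × 0.374607 = 144.6 N.
ΣF_y = 0: A_y + T·sin68° − 1050 = 0 → A_y = 1050 − 386.066 × 0.927184 = 692.0 N.

T = 386.1 N, A_x = 144.6 N, A_y = 692.0 N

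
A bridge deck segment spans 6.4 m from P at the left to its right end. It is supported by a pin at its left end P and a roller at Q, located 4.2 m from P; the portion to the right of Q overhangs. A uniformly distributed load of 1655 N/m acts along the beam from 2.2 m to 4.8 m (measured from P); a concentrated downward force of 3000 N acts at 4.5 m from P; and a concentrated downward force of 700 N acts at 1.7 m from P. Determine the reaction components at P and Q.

Resultant of the distributed load: 1655 × 2.6 = 4303 N at 3.5 m from P.
ΣM about P: Q_y·4.2 − (1655·2.6)·3.5 − 3000·4.5 − 700·1.7 = 0 → Q_y = 29750.5/4.2 = 7083.45 ≈ 7083 N.
ΣF_y = 0: P_y + 7083.45 − 1655·2.6 − 3000 − 700 = 0 → P_y = 919.5 N.
ΣF_x = 0: no horizontal applied forces, so P_x = 0.

P_x = 0, P_y = 919.5 N, Q_y = 7083 N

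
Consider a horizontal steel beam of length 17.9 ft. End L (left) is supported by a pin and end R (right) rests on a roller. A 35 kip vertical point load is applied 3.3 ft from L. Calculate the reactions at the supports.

L_x = 0, L_y = 28.55 kip, R_y = 6.453 kip

Taking moments about L: R_y·17.9 − 35·3.3 = 0 → R_y = 115.5/17.9 = 6.45251 ≈ 6.453 kip.
ΣF_y = 0: L_y + 6.45251 − 35 = 0 → L_y = 28.55 kip.
ΣF_x = 0: no horizontal applied forces, so L_x = 0.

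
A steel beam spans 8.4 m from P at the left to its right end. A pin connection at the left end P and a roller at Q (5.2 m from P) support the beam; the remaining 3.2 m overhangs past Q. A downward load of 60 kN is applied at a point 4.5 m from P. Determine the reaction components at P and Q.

P_x = 0, P_y = 8.077 kN, Q_y = 51.92 kN

Taking moments about P: Q_y·5.2 − 60·4.5 = 0 → Q_y = 270/5.2 = 51.9231 ≈ 51.92 kN.
ΣF_y = 0: P_y + 51.9231 − 60 = 0 → P_y = 8.077 kN.
ΣF_x = 0: no horizontal applied forces, so P_x = 0.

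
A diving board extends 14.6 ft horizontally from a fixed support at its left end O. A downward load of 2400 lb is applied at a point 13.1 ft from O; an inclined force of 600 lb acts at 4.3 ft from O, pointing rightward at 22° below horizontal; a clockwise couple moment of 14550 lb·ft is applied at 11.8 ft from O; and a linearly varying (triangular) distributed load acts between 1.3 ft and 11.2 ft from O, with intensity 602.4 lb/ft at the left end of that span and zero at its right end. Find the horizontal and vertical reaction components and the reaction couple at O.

Resultant of the triangular load: ½ × 602.4 × 9.9 = 2981.88 lb, acting at 4.6 ft from O (one-third of the span from the peak).
ΣF_x = 0: O_x + 600·cos22° = 0 → O_x = -556.3 lb.
ΣF_y = 0: O_y − 2400 − 600·sin22° − ½·602.4·9.9 = 0 → O_y = 5607 lb.
ΣM about O: M_O − 2400·13.1 − 600·sin22°·4.3 − 14550 − (½·602.4·9.9)·4.6 = 0 → M_O = 60670 lb·ft.

O_x = -556.3 lb, O_y = 5607 lb, M_O = 60670 lb·ft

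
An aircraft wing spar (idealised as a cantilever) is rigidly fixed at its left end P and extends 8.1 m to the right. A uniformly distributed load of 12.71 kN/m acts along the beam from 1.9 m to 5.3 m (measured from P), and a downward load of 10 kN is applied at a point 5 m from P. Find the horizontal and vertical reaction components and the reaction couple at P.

P_x = 0, P_y = 53.21 kN, M_P = 205.6 kN·m

Resultant of the distributed load: 12.71 × 3.4 = 43.214 kN at 3.6 m from P.
ΣF_x = 0: P_x = 0.
ΣF_y = 0: P_y − 12.71·3.4 − 10 = 0 → P_y = 53.21 kN.
ΣM about P: M_P − (12.71·3.4)·3.6 − 10·5 = 0 → M_P = 205.6 kN·m.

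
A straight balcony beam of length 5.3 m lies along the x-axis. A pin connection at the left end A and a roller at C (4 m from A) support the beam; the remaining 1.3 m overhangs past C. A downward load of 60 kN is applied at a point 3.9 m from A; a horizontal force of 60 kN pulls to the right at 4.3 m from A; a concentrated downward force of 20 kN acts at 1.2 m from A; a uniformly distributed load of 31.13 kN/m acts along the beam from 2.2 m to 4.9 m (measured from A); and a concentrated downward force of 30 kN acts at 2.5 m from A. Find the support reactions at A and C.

A_x = -60.00 kN, A_y = 36.21 kN, C_y = 157.8 kN

Resultant of the distributed load: 31.13 × 2.7 = 84.051 kN at 3.55 m from A.
ΣM about A: C_y·4 − 60·3.9 − 20·1.2 − (31.13·2.7)·3.55 − 30·2.5 = 0 → C_y = 631.38105/4 = 157.845 ≈ 157.8 kN.
ΣF_y = 0: A_y + 157.845 − 60 − 20 − 31.13·2.7 − 30 = 0 → A_y = 36.21 kN.
ΣF_x = 0: A_x + 60 = 0 → A_x = -60.00 kN.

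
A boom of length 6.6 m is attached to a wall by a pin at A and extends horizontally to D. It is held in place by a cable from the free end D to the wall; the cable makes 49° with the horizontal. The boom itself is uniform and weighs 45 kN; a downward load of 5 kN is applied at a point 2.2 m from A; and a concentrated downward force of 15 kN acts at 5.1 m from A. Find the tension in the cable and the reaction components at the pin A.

ΣM about A: T·sin49°·6.6 − 45·3.3 − 5·2.2 − 15·5.1 = 0 → T = 236/(6.6·0.75471) = 47.3792 ≈ 47.38 kN.
ΣF_x = 0: A_x − T·cos49° = 0 → A_x = 47.3792 × 0.656059 = 31.08 kN.
ΣF_y = 0: A_y + T·sin49° − 45 − 5 − 15 = 0 → A_y = 65 − 47.3792 × 0.75471 = 29.24 kN.

T = 47.38 kN, A_x = 31.08 kN, A_y = 29.24 kN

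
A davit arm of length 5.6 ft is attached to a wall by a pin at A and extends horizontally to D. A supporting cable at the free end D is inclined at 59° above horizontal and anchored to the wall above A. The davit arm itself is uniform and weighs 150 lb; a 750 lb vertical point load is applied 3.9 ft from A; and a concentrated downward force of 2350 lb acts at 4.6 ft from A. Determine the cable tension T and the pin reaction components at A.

ΣM about A: T·sin59°·5.6 − 150·2.8 − 750·3.9 − 2350·4.6 = 0 → T = 14155/(5.6·0.857167) = 2948.88 ≈ 2949 lb.
ΣF_x = 0: A_x − T·cos59° = 0 → A_x = 2948.88 × 0.515038 = 1519 lb.
ΣF_y = 0: A_y + T·sin59° − 150 − 750 − 2350 = 0 → A_y = 3250 − 2948.88 × 0.857167 = 722.3 lb.

T = 2949 lb, A_x = 1519 lb, A_y = 722.3 lb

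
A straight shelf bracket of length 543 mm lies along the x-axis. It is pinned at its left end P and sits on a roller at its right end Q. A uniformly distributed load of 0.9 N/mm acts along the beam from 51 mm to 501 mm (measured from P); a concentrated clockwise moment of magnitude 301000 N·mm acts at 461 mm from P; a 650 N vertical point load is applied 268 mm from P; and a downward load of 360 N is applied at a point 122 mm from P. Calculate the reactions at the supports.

Resultant of the distributed load: 0.9 × 450 = 405 N at 276 mm from P.
Moments about P: Q_y·543 − (0.9·450)·276 − 301000 − 650·268 − 360·122 = 0 → Q_y = 630900/543 = 1161.88 ≈ 1162 N.
ΣF_y = 0: P_y + 1161.88 − 0.9·450 − 650 − 360 = 0 → P_y = 253.1 N.
ΣF_x = 0: no horizontal applied forces, so P_x = 0.

P_x = 0, P_y = 253.1 N, Q_y = 1162 N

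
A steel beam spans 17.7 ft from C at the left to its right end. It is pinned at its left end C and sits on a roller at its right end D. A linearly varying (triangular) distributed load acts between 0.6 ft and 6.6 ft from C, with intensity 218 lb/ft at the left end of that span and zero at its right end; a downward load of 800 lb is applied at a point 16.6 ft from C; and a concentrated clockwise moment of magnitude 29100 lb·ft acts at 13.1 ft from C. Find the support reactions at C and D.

Resultant of the triangular load: ½ × 218 × 6 = 654 lb, acting at 2.6 ft from C (one-third of the span from the peak).
Moments about C: D_y·17.7 − (½·218·6)·2.6 − 800·16.6 − 29100 = 0 → D_y = 44080.4/17.7 = 2490.42 ≈ 2490 lb.
ΣF_y = 0: C_y + 2490.42 − ½·218·6 − 800 = 0 → C_y = -1036 lb.
ΣF_x = 0: no horizontal applied forces, so C_x = 0.

C_x = 0, C_y = -1036 lb, D_y = 2490 lb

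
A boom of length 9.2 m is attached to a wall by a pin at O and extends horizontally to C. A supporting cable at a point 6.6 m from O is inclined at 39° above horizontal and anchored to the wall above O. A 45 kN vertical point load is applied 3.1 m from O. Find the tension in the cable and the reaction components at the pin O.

ΣM about O: T·sin39°·6.6 − 45·3.1 = 0 → T = 139.5/(6.6·0.62932) = 33.586 ≈ 33.59 kN.
ΣF_x = 0: O_x − T·cos39° = 0 → O_x = 33.586 × 0.777146 = 26.10 kN.
ΣF_y = 0: O_y + T·sin39° − 45 = 0 → O_y = 45 − 33.586 × 0.62932 = 23.86 kN.

T = 33.59 kN, O_x = 26.10 kN, O_y = 23.86 kN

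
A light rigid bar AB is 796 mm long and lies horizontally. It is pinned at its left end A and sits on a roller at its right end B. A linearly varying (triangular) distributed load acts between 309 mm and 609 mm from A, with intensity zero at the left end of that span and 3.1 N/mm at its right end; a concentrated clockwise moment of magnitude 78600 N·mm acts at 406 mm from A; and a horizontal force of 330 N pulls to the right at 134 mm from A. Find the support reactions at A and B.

Resultant of the triangular load: ½ × 3.1 × 300 = 465 N, acting at 509 mm from A (one-third of the span from the peak).
ΣM about A: B_y·796 − (½·3.1·300)·509 − 78600 = 0 → B_y = 315285/796 = 396.087 ≈ 396.1 N.
ΣF_y = 0: A_y + 396.087 − ½·3.1·300 = 0 → A_y = 68.91 N.
ΣF_x = 0: A_x + 330 = 0 → A_x = -330.0 N.

A_x = -330.0 N, A_y = 68.91 N, B_y = 396.1 N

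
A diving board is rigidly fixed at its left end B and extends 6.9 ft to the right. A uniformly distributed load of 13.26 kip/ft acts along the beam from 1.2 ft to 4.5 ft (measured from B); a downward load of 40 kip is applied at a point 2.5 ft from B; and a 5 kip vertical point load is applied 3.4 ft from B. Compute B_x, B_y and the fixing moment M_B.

Resultant of the distributed load: 13.26 × 3.3 = 43.758 kip at 2.85 ft from B.
ΣF_x = 0: B_x = 0.
ΣF_y = 0: B_y − 13.26·3.3 − 40 − 5 = 0 → B_y = 88.76 kip.
ΣM about B: M_B − (13.26·3.3)·2.85 − 40·2.5 − 5·3.4 = 0 → M_B = 241.7 kip·ft.

B_x = 0, B_y = 88.76 kip, M_B = 241.7 kip·ft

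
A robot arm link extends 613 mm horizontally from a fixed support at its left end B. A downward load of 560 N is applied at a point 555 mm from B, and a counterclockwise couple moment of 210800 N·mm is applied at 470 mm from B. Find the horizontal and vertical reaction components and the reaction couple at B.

B_x = 0, B_y = 560.0 N, M_B = 100000 N·mm

ΣF_x = 0: B_x = 0.
ΣF_y = 0: B_y − 560 = 0 → B_y = 560.0 N.
ΣM about B: M_B − 560·555 + 210800 = 0 → M_B = 100000 N·mm.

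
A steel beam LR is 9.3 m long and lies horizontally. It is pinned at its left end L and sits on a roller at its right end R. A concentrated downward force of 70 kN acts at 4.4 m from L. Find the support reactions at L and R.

L_x = 0, L_y = 36.88 kN, R_y = 33.12 kN

Moments about L: R_y·9.3 − 70·4.4 = 0 → R_y = 308/9.3 = 33.1183 ≈ 33.12 kN.
ΣF_y = 0: L_y + 33.1183 − 70 = 0 → L_y = 36.88 kN.
ΣF_x = 0: no horizontal applied forces, so L_x = 0.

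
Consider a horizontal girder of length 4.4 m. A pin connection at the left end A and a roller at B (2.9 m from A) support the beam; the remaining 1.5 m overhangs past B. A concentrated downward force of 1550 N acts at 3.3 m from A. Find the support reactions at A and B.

A_x = 0, A_y = -213.8 N, B_y = 1764 N

Taking moments about A: B_y·2.9 − 1550·3.3 = 0 → B_y = 5115/2.9 = 1763.79 ≈ 1764 N.
ΣF_y = 0: A_y + 1763.79 − 1550 = 0 → A_y = -213.8 N.
ΣF_x = 0: no horizontal applied forces, so A_x = 0.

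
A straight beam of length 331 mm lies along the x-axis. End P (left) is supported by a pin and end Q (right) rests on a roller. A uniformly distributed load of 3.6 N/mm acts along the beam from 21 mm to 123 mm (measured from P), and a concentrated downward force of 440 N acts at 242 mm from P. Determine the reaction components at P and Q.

P_x = 0, P_y = 405.6 N, Q_y = 401.6 N

Resultant of the distributed load: 3.6 × 102 = 367.2 N at 72 mm from P.
ΣM about P: Q_y·331 − (3.6·102)·72 − 440·242 = 0 → Q_y = 132918.4/331 = 401.566 ≈ 401.6 N.
ΣF_y = 0: P_y + 401.566 − 3.6·102 − 440 = 0 → P_y = 405.6 N.
ΣF_x = 0: no horizontal applied forces, so P_x = 0.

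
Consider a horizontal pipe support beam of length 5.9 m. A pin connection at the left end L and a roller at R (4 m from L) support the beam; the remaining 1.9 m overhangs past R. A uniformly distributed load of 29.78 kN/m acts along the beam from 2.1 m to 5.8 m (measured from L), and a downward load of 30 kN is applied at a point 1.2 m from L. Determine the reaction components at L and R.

L_x = 0, L_y = 22.38 kN, R_y = 117.8 kN

Resultant of the distributed load: 29.78 × 3.7 = 110.186 kN at 3.95 m from L.
ΣM about L: R_y·4 − (29.78·3.7)·3.95 − 30·1.2 = 0 → R_y = 471.2347/4 = 117.809 ≈ 117.8 kN.
ΣF_y = 0: L_y + 117.809 − 29.78·3.7 − 30 = 0 → L_y = 22.38 kN.
ΣF_x = 0: no horizontal applied forces, so L_x = 0.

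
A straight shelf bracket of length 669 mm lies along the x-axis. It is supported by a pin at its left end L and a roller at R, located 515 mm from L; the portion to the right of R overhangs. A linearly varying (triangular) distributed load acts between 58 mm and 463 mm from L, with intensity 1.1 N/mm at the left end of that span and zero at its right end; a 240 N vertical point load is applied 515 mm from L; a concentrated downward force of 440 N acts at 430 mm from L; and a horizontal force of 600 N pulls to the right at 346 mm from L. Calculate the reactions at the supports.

Resultant of the triangular load: ½ × 1.1 × 405 = 222.75 N, acting at 193 mm from L (one-third of the span from the peak).
Moments about L: R_y·515 − (½·1.1·405)·193 − 240·515 − 440·430 = 0 → R_y = 355790.75/515 = 690.856 ≈ 690.9 N.
ΣF_y = 0: L_y + 690.856 − ½·1.1·405 − 240 − 440 = 0 → L_y = 211.9 N.
ΣF_x = 0: L_x + 600 = 0 → L_x = -600.0 N.

L_x = -600.0 N, L_y = 211.9 N, R_y = 690.9 N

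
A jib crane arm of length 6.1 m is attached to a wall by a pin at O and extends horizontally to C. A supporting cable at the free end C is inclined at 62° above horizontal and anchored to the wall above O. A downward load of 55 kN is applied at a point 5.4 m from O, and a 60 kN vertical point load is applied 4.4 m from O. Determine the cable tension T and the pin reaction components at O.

T = 104.2 kN, O_x = 48.90 kN, O_y = 23.03 kN

ΣM about O: T·sin62°·6.1 − 55·5.4 − 60·4.4 = 0 → T = 561/(6.1·0.882948) = 104.159 ≈ 104.2 kN.
ΣF_x = 0: O_x − T·cos62° = 0 → O_x = 104.159 × 0.469472 = 48.90 kN.
ΣF_y = 0: O_y + T·sin62° − 55 − 60 = 0 → O_y = 115 − 104.159 × 0.882948 = 23.03 kN.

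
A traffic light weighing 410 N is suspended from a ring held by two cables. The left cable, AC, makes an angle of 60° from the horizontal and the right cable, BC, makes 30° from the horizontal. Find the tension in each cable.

ΣF_x = 0: −T_AC·cos60° + T_BC·cos30° = 0 → T_BC = 0.57735·T_AC.
ΣF_y = 0: T_AC·sin60° + T_BC·sin30° = 410.
Substitute: T_AC·(0.866025 + 0.57735·0.5) = 410 → T_AC = 355.071 ≈ 355.1 N.
Then T_BC = 0.57735 × 355.071 = 205.0 N.

T_AC = 355.1 N, T_BC = 205.0 N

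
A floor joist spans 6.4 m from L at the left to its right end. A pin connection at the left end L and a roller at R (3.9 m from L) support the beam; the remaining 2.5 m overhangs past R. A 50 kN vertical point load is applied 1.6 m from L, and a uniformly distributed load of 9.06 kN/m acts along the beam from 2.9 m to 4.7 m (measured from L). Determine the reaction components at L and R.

Resultant of the distributed load: 9.06 × 1.8 = 16.308 kN at 3.8 m from L.
ΣM about L: R_y·3.9 − 50·1.6 − (9.06·1.8)·3.8 = 0 → R_y = 141.9704/3.9 = 36.4027 ≈ 36.40 kN.
ΣF_y = 0: L_y + 36.4027 − 50 − 9.06·1.8 = 0 → L_y = 29.91 kN.
ΣF_x = 0: no horizontal applied forces, so L_x = 0.

L_x = 0, L_y = 29.91 kN, R_y = 36.40 kN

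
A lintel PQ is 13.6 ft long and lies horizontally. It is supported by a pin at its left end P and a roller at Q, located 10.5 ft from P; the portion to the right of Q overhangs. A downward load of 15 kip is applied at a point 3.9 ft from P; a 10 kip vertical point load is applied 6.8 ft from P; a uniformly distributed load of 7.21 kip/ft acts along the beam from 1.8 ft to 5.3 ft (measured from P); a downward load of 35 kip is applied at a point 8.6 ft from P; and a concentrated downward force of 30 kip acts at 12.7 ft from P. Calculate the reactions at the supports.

Resultant of the distributed load: 7.21 × 3.5 = 25.235 kip at 3.55 ft from P.
Moments about P: Q_y·10.5 − 15·3.9 − 10·6.8 − (7.21·3.5)·3.55 − 35·8.6 − 30·12.7 = 0 → Q_y = 898.08425/10.5 = 85.5318 ≈ 85.53 kip.
ΣF_y = 0: P_y + 85.5318 − 15 − 10 − 7.21·3.5 − 35 − 30 = 0 → P_y = 29.70 kip.
ΣF_x = 0: no horizontal applied forces, so P_x = 0.

P_x = 0, P_y = 29.70 kip, Q_y = 85.53 kip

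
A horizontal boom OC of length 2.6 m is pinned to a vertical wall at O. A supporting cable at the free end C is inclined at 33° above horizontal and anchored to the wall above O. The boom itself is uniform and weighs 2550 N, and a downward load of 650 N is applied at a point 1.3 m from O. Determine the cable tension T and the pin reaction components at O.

ΣM about O: T·sin33°·2.6 − 2550·1.3 − 650·1.3 = 0 → T = 4160/(2.6·0.544639) = 2937.73 ≈ 2938 N.
ΣF_x = 0: O_x − T·cos33° = 0 → O_x = 2937.73 × 0.838671 = 2464 N.
ΣF_y = 0: O_y + T·sin33° − 2550 − 650 = 0 → O_y = 3200 − 2937.73 × 0.544639 = 1600 N.

T = 2938 N, O_x = 2464 N, O_y = 1600 N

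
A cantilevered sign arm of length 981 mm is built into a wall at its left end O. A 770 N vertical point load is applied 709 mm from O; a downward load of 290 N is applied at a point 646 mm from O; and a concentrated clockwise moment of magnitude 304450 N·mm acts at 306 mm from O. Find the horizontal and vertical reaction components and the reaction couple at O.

ΣF_x = 0: O_x = 0.
ΣF_y = 0: O_y − 770 − 290 = 0 → O_y = 1060 N.
ΣM about O: M_O − 770·709 − 290·646 − 304450 = 0 → M_O = 1038000 N·mm.

O_x = 0, O_y = 1060 N, M_O = 1038000 N·mm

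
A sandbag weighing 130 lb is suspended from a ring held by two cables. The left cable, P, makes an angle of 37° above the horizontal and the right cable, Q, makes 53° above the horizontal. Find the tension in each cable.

ΣF_x = 0: −T_P·cos37° + T_Q·cos53° = 0 → T_Q = 1.32704·T_P.
ΣF_y = 0: T_P·sin37° + T_Q·sin53° = 130.
Substitute: T_P·(0.601815 + 1.32704·0.798636) = 130 → T_P = 78.2361 ≈ 78.24 lb.
Then T_Q = 1.32704 × 78.2361 = 103.8 lb.

T_P = 78.24 lb, T_Q = 103.8 lb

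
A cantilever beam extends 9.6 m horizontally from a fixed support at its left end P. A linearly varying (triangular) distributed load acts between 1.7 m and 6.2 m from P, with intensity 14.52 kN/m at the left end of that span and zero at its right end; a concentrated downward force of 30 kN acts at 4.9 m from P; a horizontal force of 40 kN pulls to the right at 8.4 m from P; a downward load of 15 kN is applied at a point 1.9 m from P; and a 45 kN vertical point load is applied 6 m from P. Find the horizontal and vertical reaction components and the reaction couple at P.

Resultant of the triangular load: ½ × 14.52 × 4.5 = 32.67 kN, acting at 3.2 m from P (one-third of the span from the peak).
ΣF_x = 0: P_x + 40 = 0 → P_x = -40.00 kN.
ΣF_y = 0: P_y − ½·14.52·4.5 − 30 − 15 − 45 = 0 → P_y = 122.7 kN.
ΣM about P: M_P − (½·14.52·4.5)·3.2 − 30·4.9 − 15·1.9 − 45·6 = 0 → M_P = 550.0 kN·m.

P_x = -40.00 kN, P_y = 122.7 kN, M_P = 550.0 kN·m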